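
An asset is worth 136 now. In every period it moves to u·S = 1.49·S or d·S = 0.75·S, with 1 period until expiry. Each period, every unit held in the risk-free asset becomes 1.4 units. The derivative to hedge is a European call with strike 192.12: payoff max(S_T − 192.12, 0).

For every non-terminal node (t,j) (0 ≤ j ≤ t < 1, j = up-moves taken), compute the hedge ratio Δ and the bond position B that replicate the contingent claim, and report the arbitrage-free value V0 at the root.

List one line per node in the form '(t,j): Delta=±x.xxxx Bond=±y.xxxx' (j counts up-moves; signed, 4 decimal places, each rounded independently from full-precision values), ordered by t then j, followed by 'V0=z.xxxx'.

Risk-neutral probability p* = (R−d)/(u−d) = (1.4−0.75)/(1.49−0.75) = 0.8784.
Payoff layer (t=1): V(1,0)=0.0000, V(1,1)=10.5200
(0,0): S=136.0000. Δ = (V_up−V_dn)/(S_up−S_dn) = (10.5200−0.0000)/(202.6400−102.0000) = 0.1045. V = [p*·10.5200 + (1−p*)·0.0000]/1.4 = 6.6004. B = V − Δ·S = -7.6158.
Self-financing check: at every node Δ·S+B equals the discounted successor values.

(0,0): Delta=0.1045 Bond=-7.6158
V0=6.6004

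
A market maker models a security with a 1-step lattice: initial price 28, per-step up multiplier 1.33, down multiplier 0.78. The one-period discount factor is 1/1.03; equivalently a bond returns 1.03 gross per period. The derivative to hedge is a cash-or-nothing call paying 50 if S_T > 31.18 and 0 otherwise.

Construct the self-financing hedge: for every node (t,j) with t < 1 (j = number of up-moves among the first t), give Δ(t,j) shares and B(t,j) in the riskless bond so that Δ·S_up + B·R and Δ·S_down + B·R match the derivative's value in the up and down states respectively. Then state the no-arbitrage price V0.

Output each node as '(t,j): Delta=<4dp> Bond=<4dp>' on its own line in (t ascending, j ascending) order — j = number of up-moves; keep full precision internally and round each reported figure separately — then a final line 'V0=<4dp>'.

Since d<R<u, set p* = (R−d)/(u−d) = 0.4545; price each node as the discounted p*-expectation of its children.
Terminal payoffs: V(1,0)=0.0000, V(1,1)=50.0000
(0,0): S=28.0000. Δ = (V_up−V_dn)/(S_up−S_dn) = (50.0000−0.0000)/(37.2400−21.8400) = 3.2468. V = [p*·50.0000 + (1−p*)·0.0000]/1.03 = 22.0653. B = V − Δ·S = -68.8438.
Root portfolio cost Δ·28+B reproduces V0=22.0653.

(0,0): Delta=3.2468 Bond=-68.8438
V0=22.0653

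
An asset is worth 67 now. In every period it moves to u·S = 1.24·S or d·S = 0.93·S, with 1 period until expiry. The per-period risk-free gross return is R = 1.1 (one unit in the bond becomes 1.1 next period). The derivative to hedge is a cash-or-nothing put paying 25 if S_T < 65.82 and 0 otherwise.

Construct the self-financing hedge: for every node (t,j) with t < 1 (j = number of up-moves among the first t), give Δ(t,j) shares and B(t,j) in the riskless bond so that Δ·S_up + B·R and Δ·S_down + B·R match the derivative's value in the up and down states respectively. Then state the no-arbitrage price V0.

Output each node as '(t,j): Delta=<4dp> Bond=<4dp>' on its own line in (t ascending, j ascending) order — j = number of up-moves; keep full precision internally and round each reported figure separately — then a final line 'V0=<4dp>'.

Under the risk-neutral measure, an up-move has probability p* = (R−d)/(u−d) = 0.5484 and values discount at R = 1.1.
Terminal values V(1,·): V(1,0)=25.0000, V(1,1)=0.0000
  t=0,j=0: stock 67.0000 → up 83.0800 (V=0.0000), down 62.3100 (V=25.0000). Price 10.2639; hedge Δ=-1.2037, bond B=90.9091.
Each (Δ,B) replicates both successor values, so the strategy is self-financing and V0 is arbitrage-free.

(0,0): Delta=-1.2037 Bond=90.9091
V0=10.2639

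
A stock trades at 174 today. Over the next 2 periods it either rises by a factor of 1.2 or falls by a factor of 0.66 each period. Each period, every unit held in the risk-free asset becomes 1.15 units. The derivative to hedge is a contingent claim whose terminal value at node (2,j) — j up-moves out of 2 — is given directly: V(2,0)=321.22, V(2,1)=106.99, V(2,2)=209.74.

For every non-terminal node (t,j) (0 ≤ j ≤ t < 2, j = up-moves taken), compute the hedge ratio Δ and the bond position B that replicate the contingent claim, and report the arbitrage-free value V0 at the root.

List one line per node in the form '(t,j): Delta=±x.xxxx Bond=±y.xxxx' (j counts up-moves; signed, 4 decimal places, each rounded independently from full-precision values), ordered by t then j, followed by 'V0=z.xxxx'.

Since d<R<u, set p* = (R−d)/(u−d) = 0.9074; price each node as the discounted p*-expectation of its children.
Terminal values V(2,·): V(2,0)=321.2200, V(2,1)=106.9900, V(2,2)=209.7400
(1,0): S=114.8400. Δ = (V_up−V_dn)/(S_up−S_dn) = (106.9900−321.2200)/(137.8080−75.7944) = -3.4546. V = [p*·106.9900 + (1−p*)·321.2200]/1.15 = 110.2836. B = V − Δ·S = 507.0058.
(1,1): S=208.8000. Δ = (V_up−V_dn)/(S_up−S_dn) = (209.7400−106.9900)/(250.5600−137.8080) = 0.9113. V = [p*·209.7400 + (1−p*)·106.9900]/1.15 = 174.1097. B = V − Δ·S = -16.1681.
(0,0): S=174.0000. Δ = (V_up−V_dn)/(S_up−S_dn) = (174.1097−110.2836)/(208.8000−114.8400) = 0.6793. V = [p*·174.1097 + (1−p*)·110.2836]/1.15 = 146.2607. B = V − Δ·S = 28.0643.
Each (Δ,B) replicates both successor values, so the strategy is self-financing and V0 is arbitrage-free.

(0,0): Delta=0.6793 Bond=28.0643
(1,0): Delta=-3.4546 Bond=507.0058
(1,1): Delta=0.9113 Bond=-16.1681
V0=146.2607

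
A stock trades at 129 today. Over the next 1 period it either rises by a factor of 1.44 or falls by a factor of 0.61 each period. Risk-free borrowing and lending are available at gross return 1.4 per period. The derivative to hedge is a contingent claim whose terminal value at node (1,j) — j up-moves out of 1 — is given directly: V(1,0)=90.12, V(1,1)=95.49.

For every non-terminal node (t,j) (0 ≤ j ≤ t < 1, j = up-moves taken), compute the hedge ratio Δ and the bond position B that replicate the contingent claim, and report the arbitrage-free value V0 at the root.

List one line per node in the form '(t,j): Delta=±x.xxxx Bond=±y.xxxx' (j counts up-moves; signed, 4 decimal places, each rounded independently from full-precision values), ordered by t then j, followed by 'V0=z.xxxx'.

(0,0): Delta=0.0502 Bond=61.5524
V0=68.0223

The replicating-portfolio and risk-neutral prices coincide; use p* = (1.4−0.61)/(1.44−0.61) = 0.9518 for the latter.
Terminal payoffs: V(1,0)=90.1200, V(1,1)=95.4900
Node (0,0) S=129.0000: V=(p*·95.4900+(1−p*)·90.1200)/1.4=68.0223; Δ=(95.4900−90.1200)/(185.7600−78.6900)=0.0502; B=V−Δ·S=61.5524
The time-0 hedge costs 68.0223, which is the no-arbitrage price.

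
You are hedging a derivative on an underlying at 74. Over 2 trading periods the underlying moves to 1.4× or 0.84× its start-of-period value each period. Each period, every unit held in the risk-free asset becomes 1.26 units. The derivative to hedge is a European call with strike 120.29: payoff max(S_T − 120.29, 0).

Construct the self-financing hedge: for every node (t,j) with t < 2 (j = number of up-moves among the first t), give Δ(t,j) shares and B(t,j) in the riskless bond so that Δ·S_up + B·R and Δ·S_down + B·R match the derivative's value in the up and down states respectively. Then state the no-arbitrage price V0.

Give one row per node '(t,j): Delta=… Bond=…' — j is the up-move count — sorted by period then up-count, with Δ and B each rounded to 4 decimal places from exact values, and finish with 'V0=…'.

(0,0): Delta=0.3555 Bond=-17.5383
(1,0): Delta=0.0000 Bond=0.0000
(1,1): Delta=0.4266 Bond=-29.4643
V0=8.7691

Since d<R<u, set p* = (R−d)/(u−d) = 0.7500; price each node as the discounted p*-expectation of its children.
At expiry t=2: V(2,0)=0.0000, V(2,1)=0.0000, V(2,2)=24.7500
Node (1,0) S=62.1600: V=(p*·0.0000+(1−p*)·0.0000)/1.26=0.0000; Δ=(0.0000−0.0000)/(87.0240−52.2144)=0.0000; B=V−Δ·S=0.0000
Node (1,1) S=103.6000: V=(p*·24.7500+(1−p*)·0.0000)/1.26=14.7321; Δ=(24.7500−0.0000)/(145.0400−87.0240)=0.4266; B=V−Δ·S=-29.4643
Node (0,0) S=74.0000: V=(p*·14.7321+(1−p*)·0.0000)/1.26=8.7691; Δ=(14.7321−0.0000)/(103.6000−62.1600)=0.3555; B=V−Δ·S=-17.5383
The time-0 hedge costs 8.7691, which is the no-arbitrage price.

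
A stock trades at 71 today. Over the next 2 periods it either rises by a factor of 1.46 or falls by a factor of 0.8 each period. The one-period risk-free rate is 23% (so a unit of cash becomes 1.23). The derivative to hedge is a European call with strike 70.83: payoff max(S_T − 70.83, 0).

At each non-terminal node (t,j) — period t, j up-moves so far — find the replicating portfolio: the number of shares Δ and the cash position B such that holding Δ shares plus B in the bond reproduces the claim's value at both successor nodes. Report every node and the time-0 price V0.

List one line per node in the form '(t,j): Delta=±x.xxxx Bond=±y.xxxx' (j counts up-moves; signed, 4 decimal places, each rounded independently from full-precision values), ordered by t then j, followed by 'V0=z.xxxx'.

(0,0): Delta=0.8465 Bond=-33.8800
(1,0): Delta=0.3227 Bond=-11.9221
(1,1): Delta=1.0000 Bond=-57.5854
V0=26.2207

Risk-neutral probability p* = (R−d)/(u−d) = (1.23−0.8)/(1.46−0.8) = 0.6515.
Terminal payoffs: V(2,0)=0.0000, V(2,1)=12.0980, V(2,2)=80.5136
(1,0): S=56.8000. Δ = (V_up−V_dn)/(S_up−S_dn) = (12.0980−0.0000)/(82.9280−45.4400) = 0.3227. V = [p*·12.0980 + (1−p*)·0.0000]/1.23 = 6.4082. B = V − Δ·S = -11.9221.
(1,1): S=103.6600. Δ = (V_up−V_dn)/(S_up−S_dn) = (80.5136−12.0980)/(151.3436−82.9280) = 1.0000. V = [p*·80.5136 + (1−p*)·12.0980]/1.23 = 46.0746. B = V − Δ·S = -57.5854.
(0,0): S=71.0000. Δ = (V_up−V_dn)/(S_up−S_dn) = (46.0746−6.4082)/(103.6600−56.8000) = 0.8465. V = [p*·46.0746 + (1−p*)·6.4082]/1.23 = 26.2207. B = V − Δ·S = -33.8800.
Each (Δ,B) replicates both successor values, so the strategy is self-financing and V0 is arbitrage-free.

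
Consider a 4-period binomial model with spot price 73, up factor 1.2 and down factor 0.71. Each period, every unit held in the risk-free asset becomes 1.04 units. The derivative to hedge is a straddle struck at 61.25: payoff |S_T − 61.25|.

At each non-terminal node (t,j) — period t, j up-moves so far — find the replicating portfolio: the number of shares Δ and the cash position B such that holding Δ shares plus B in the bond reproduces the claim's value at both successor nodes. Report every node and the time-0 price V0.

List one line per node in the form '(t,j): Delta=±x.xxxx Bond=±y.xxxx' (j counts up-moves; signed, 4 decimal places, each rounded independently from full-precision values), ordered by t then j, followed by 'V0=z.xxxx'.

Under the risk-neutral measure, an up-move has probability p* = (R−d)/(u−d) = 0.6735 and values discount at R = 1.04.
At expiry t=4: V(4,0)=42.6995, V(4,1)=29.8970, V(4,2)=8.2590, V(4,3)=28.3122, V(4,4)=90.1228
  t=3,j=0: stock 26.1275 → up 31.3530 (V=29.8970), down 18.5505 (V=42.6995). Price 32.7667; hedge Δ=-1.0000, bond B=58.8942.
  t=3,j=1: stock 44.1592 → up 52.9910 (V=8.2590), down 31.3530 (V=29.8970). Price 14.7351; hedge Δ=-1.0000, bond B=58.8942.
  t=3,j=2: stock 74.6352 → up 89.5622 (V=28.3122), down 52.9910 (V=8.2590). Price 20.9272; hedge Δ=0.5483, bond B=-19.9978.
  t=3,j=3: stock 126.1440 → up 151.3728 (V=90.1228), down 89.5622 (V=28.3122). Price 67.2498; hedge Δ=1.0000, bond B=-58.8942.
  t=2,j=0: stock 36.7993 → up 44.1592 (V=14.7351), down 26.1275 (V=32.7667). Price 19.8298; hedge Δ=-1.0000, bond B=56.6291.
  t=2,j=1: stock 62.1960 → up 74.6352 (V=20.9272), down 44.1592 (V=14.7351). Price 18.1781; hedge Δ=0.2032, bond B=5.5412.
  t=2,j=2: stock 105.1200 → up 126.1440 (V=67.2498), down 74.6352 (V=20.9272). Price 50.1192; hedge Δ=0.8993, bond B=-44.4167.
  t=1,j=0: stock 51.8300 → up 62.1960 (V=18.1781), down 36.7993 (V=19.8298). Price 17.9975; hedge Δ=-0.0650, bond B=21.3682.
  t=1,j=1: stock 87.6000 → up 105.1200 (V=50.1192), down 62.1960 (V=18.1781). Price 38.1630; hedge Δ=0.7441, bond B=-27.0230.
  t=0,j=0: stock 73.0000 → up 87.6000 (V=38.1630), down 51.8300 (V=17.9975). Price 30.3638; hedge Δ=0.5638, bond B=-10.7902.
Each (Δ,B) replicates both successor values, so the strategy is self-financing and V0 is arbitrage-free.

(0,0): Delta=0.5638 Bond=-10.7902
(1,0): Delta=-0.0650 Bond=21.3682
(1,1): Delta=0.7441 Bond=-27.0230
(2,0): Delta=-1.0000 Bond=56.6291
(2,1): Delta=0.2032 Bond=5.5412
(2,2): Delta=0.8993 Bond=-44.4167
(3,0): Delta=-1.0000 Bond=58.8942
(3,1): Delta=-1.0000 Bond=58.8942
(3,2): Delta=0.5483 Bond=-19.9978
(3,3): Delta=1.0000 Bond=-58.8942
V0=30.3638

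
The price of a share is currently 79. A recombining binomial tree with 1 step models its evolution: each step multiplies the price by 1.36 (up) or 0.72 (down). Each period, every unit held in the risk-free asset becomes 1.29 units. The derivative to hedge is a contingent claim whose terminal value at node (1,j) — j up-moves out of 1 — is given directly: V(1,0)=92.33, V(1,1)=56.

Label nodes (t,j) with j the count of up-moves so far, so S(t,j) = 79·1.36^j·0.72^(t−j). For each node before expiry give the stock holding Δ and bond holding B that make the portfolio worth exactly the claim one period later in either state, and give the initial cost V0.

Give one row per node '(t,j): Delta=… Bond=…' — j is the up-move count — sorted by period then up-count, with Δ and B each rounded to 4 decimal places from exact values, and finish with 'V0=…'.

Under the risk-neutral measure, an up-move has probability p* = (R−d)/(u−d) = 0.8906 and values discount at R = 1.29.
Terminal payoffs: V(1,0)=92.3300, V(1,1)=56.0000
Node (0,0) S=79.0000: V=(p*·56.0000+(1−p*)·92.3300)/1.29=46.4912; Δ=(56.0000−92.3300)/(107.4400−56.8800)=-0.7186; B=V−Δ·S=103.2568
Each (Δ,B) replicates both successor values, so the strategy is self-financing and V0 is arbitrage-free.

(0,0): Delta=-0.7186 Bond=103.2568
V0=46.4912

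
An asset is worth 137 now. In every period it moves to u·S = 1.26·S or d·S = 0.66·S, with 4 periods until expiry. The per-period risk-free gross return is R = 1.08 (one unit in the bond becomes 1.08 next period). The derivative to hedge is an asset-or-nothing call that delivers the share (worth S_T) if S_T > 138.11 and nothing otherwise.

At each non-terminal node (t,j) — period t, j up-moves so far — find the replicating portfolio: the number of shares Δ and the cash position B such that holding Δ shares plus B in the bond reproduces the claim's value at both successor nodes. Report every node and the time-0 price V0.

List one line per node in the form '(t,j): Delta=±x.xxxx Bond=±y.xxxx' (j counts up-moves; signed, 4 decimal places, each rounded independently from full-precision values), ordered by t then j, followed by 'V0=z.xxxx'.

Risk-neutral probability p* = (R−d)/(u−d) = (1.08−0.66)/(1.26−0.66) = 0.7000.
Terminal values V(4,·): V(4,0)=0.0000, V(4,1)=0.0000, V(4,2)=0.0000, V(4,3)=180.8740, V(4,4)=345.3049
Node (3,0) S=39.3870: V=(p*·0.0000+(1−p*)·0.0000)/1.08=0.0000; Δ=(0.0000−0.0000)/(49.6276−25.9954)=0.0000; B=V−Δ·S=0.0000
Node (3,1) S=75.1933: V=(p*·0.0000+(1−p*)·0.0000)/1.08=0.0000; Δ=(0.0000−0.0000)/(94.7435−49.6276)=0.0000; B=V−Δ·S=0.0000
Node (3,2) S=143.5508: V=(p*·180.8740+(1−p*)·0.0000)/1.08=117.2331; Δ=(180.8740−0.0000)/(180.8740−94.7435)=2.1000; B=V−Δ·S=-184.2235
Node (3,3) S=274.0515: V=(p*·345.3049+(1−p*)·180.8740)/1.08=274.0515; Δ=(345.3049−180.8740)/(345.3049−180.8740)=1.0000; B=V−Δ·S=0.0000
Node (2,0) S=59.6772: V=(p*·0.0000+(1−p*)·0.0000)/1.08=0.0000; Δ=(0.0000−0.0000)/(75.1933−39.3870)=0.0000; B=V−Δ·S=0.0000
Node (2,1) S=113.9292: V=(p*·117.2331+(1−p*)·0.0000)/1.08=75.9844; Δ=(117.2331−0.0000)/(143.5508−75.1933)=1.7150; B=V−Δ·S=-119.4041
Node (2,2) S=217.5012: V=(p*·274.0515+(1−p*)·117.2331)/1.08=210.1907; Δ=(274.0515−117.2331)/(274.0515−143.5508)=1.2017; B=V−Δ·S=-51.1732
Node (1,0) S=90.4200: V=(p*·75.9844+(1−p*)·0.0000)/1.08=49.2492; Δ=(75.9844−0.0000)/(113.9292−59.6772)=1.4006; B=V−Δ·S=-77.3916
Node (1,1) S=172.6200: V=(p*·210.1907+(1−p*)·75.9844)/1.08=157.3415; Δ=(210.1907−75.9844)/(217.5012−113.9292)=1.2958; B=V−Δ·S=-66.3356
Node (0,0) S=137.0000: V=(p*·157.3415+(1−p*)·49.2492)/1.08=115.6609; Δ=(157.3415−49.2492)/(172.6200−90.4200)=1.3150; B=V−Δ·S=-64.4930
Self-financing check: at every node Δ·S+B equals the discounted successor values.

(0,0): Delta=1.3150 Bond=-64.4930
(1,0): Delta=1.4006 Bond=-77.3916
(1,1): Delta=1.2958 Bond=-66.3356
(2,0): Delta=0.0000 Bond=0.0000
(2,1): Delta=1.7150 Bond=-119.4041
(2,2): Delta=1.2017 Bond=-51.1732
(3,0): Delta=0.0000 Bond=0.0000
(3,1): Delta=0.0000 Bond=0.0000
(3,2): Delta=2.1000 Bond=-184.2235
(3,3): Delta=1.0000 Bond=0.0000
V0=115.6609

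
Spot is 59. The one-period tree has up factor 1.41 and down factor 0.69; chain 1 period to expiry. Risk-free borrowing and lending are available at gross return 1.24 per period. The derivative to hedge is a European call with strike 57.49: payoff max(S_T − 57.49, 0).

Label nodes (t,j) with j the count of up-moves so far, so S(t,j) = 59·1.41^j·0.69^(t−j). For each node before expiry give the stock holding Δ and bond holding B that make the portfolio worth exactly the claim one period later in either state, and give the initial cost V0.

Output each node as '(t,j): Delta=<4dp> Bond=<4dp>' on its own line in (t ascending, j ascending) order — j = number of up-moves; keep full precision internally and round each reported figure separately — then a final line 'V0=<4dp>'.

(0,0): Delta=0.6050 Bond=-19.8622
V0=15.8322

Risk-neutral probability p* = (R−d)/(u−d) = (1.24−0.69)/(1.41−0.69) = 0.7639.
Terminal values V(1,·): V(1,0)=0.0000, V(1,1)=25.7000
Node (0,0) S=59.0000: V=(p*·25.7000+(1−p*)·0.0000)/1.24=15.8322; Δ=(25.7000−0.0000)/(83.1900−40.7100)=0.6050; B=V−Δ·S=-19.8622
The time-0 hedge costs 15.8322, which is the no-arbitrage price.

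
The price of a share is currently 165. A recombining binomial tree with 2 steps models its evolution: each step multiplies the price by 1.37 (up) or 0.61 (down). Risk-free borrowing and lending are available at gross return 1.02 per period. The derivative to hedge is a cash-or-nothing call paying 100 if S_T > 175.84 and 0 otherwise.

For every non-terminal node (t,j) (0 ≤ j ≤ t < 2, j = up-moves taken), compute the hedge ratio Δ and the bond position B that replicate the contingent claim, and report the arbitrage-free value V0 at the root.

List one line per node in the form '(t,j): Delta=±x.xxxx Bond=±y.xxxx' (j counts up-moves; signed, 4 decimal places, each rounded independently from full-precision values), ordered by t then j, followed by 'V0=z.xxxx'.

(0,0): Delta=0.4218 Bond=-41.6185
(1,0): Delta=0.0000 Bond=0.0000
(1,1): Delta=0.5821 Bond=-78.6894
V0=27.9731

Under the risk-neutral measure, an up-move has probability p* = (R−d)/(u−d) = 0.5395 and values discount at R = 1.02.
Terminal payoffs: V(2,0)=0.0000, V(2,1)=0.0000, V(2,2)=100.0000
Node (1,0) S=100.6500: V=(p*·0.0000+(1−p*)·0.0000)/1.02=0.0000; Δ=(0.0000−0.0000)/(137.8905−61.3965)=0.0000; B=V−Δ·S=0.0000
Node (1,1) S=226.0500: V=(p*·100.0000+(1−p*)·0.0000)/1.02=52.8896; Δ=(100.0000−0.0000)/(309.6885−137.8905)=0.5821; B=V−Δ·S=-78.6894
Node (0,0) S=165.0000: V=(p*·52.8896+(1−p*)·0.0000)/1.02=27.9731; Δ=(52.8896−0.0000)/(226.0500−100.6500)=0.4218; B=V−Δ·S=-41.6185
Check: Δ(0,0)·S0 + B(0,0) = 27.9731 = V0.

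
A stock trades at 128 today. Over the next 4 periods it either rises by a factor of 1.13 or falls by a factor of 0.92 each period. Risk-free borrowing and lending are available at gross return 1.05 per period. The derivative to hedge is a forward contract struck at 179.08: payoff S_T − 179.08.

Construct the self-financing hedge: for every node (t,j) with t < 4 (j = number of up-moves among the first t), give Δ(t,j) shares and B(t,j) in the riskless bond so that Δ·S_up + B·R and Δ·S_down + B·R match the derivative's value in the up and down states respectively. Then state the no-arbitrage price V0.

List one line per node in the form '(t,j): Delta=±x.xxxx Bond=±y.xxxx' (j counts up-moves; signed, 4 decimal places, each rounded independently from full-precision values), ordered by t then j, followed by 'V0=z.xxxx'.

(0,0): Delta=1.0000 Bond=-147.3296
(1,0): Delta=1.0000 Bond=-154.6960
(1,1): Delta=1.0000 Bond=-154.6960
(2,0): Delta=1.0000 Bond=-162.4308
(2,1): Delta=1.0000 Bond=-162.4308
(2,2): Delta=1.0000 Bond=-162.4308
(3,0): Delta=1.0000 Bond=-170.5524
(3,1): Delta=1.0000 Bond=-170.5524
(3,2): Delta=1.0000 Bond=-170.5524
(3,3): Delta=1.0000 Bond=-170.5524
V0=-19.3296

The replicating-portfolio and risk-neutral prices coincide; use p* = (1.05−0.92)/(1.13−0.92) = 0.6190 for the latter.
At expiry t=4: V(4,0)=-87.3817, V(4,1)=-66.4506, V(4,2)=-40.7417, V(4,3)=-9.1644, V(4,4)=29.6206
(3,0): S=99.6721. Δ = (V_up−V_dn)/(S_up−S_dn) = (-66.4506−-87.3817)/(112.6294−91.6983) = 1.0000. V = [p*·-66.4506 + (1−p*)·-87.3817]/1.05 = -70.8803. B = V − Δ·S = -170.5524.
(3,1): S=122.4233. Δ = (V_up−V_dn)/(S_up−S_dn) = (-40.7417−-66.4506)/(138.3383−112.6294) = 1.0000. V = [p*·-40.7417 + (1−p*)·-66.4506]/1.05 = -48.1291. B = V − Δ·S = -170.5524.
(3,2): S=150.3677. Δ = (V_up−V_dn)/(S_up−S_dn) = (-9.1644−-40.7417)/(169.9156−138.3383) = 1.0000. V = [p*·-9.1644 + (1−p*)·-40.7417]/1.05 = -20.1846. B = V − Δ·S = -170.5524.
(3,3): S=184.6908. Δ = (V_up−V_dn)/(S_up−S_dn) = (29.6206−-9.1644)/(208.7006−169.9156) = 1.0000. V = [p*·29.6206 + (1−p*)·-9.1644]/1.05 = 14.1384. B = V − Δ·S = -170.5524.
(2,0): S=108.3392. Δ = (V_up−V_dn)/(S_up−S_dn) = (-48.1291−-70.8803)/(122.4233−99.6721) = 1.0000. V = [p*·-48.1291 + (1−p*)·-70.8803]/1.05 = -54.0916. B = V − Δ·S = -162.4308.
(2,1): S=133.0688. Δ = (V_up−V_dn)/(S_up−S_dn) = (-20.1846−-48.1291)/(150.3677−122.4233) = 1.0000. V = [p*·-20.1846 + (1−p*)·-48.1291]/1.05 = -29.3620. B = V − Δ·S = -162.4308.
(2,2): S=163.4432. Δ = (V_up−V_dn)/(S_up−S_dn) = (14.1384−-20.1846)/(184.6908−150.3677) = 1.0000. V = [p*·14.1384 + (1−p*)·-20.1846]/1.05 = 1.0124. B = V − Δ·S = -162.4308.
(1,0): S=117.7600. Δ = (V_up−V_dn)/(S_up−S_dn) = (-29.3620−-54.0916)/(133.0688−108.3392) = 1.0000. V = [p*·-29.3620 + (1−p*)·-54.0916]/1.05 = -36.9360. B = V − Δ·S = -154.6960.
(1,1): S=144.6400. Δ = (V_up−V_dn)/(S_up−S_dn) = (1.0124−-29.3620)/(163.4432−133.0688) = 1.0000. V = [p*·1.0124 + (1−p*)·-29.3620]/1.05 = -10.0560. B = V − Δ·S = -154.6960.
(0,0): S=128.0000. Δ = (V_up−V_dn)/(S_up−S_dn) = (-10.0560−-36.9360)/(144.6400−117.7600) = 1.0000. V = [p*·-10.0560 + (1−p*)·-36.9360]/1.05 = -19.3296. B = V − Δ·S = -147.3296.
The time-0 hedge costs -19.3296, which is the no-arbitrage price.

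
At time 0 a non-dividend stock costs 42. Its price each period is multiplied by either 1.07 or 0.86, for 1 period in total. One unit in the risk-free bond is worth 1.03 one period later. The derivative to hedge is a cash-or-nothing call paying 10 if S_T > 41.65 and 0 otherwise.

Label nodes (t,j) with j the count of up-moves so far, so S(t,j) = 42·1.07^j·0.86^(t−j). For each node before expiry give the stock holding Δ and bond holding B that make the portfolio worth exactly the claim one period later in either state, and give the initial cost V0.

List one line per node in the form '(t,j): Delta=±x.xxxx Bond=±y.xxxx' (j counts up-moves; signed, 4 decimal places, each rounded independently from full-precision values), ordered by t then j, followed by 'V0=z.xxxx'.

Under the risk-neutral measure, an up-move has probability p* = (R−d)/(u−d) = 0.8095 and values discount at R = 1.03.
Payoff layer (t=1): V(1,0)=0.0000, V(1,1)=10.0000
  t=0,j=0: stock 42.0000 → up 44.9400 (V=10.0000), down 36.1200 (V=0.0000). Price 7.8595; hedge Δ=1.1338, bond B=-39.7596.
Root portfolio cost Δ·42+B reproduces V0=7.8595.

(0,0): Delta=1.1338 Bond=-39.7596
V0=7.8595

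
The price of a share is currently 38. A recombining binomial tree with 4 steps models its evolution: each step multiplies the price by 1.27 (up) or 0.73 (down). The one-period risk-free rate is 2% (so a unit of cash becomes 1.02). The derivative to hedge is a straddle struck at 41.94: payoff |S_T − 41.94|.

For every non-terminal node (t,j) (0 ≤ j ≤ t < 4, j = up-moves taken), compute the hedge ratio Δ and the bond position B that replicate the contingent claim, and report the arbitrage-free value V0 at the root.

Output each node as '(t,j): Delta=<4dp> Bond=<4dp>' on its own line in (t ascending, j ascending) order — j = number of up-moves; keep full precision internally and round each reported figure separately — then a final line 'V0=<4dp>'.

Risk-neutral probability p* = (R−d)/(u−d) = (1.02−0.73)/(1.27−0.73) = 0.5370.
Payoff layer (t=4): V(4,0)=31.1487, V(4,1)=23.1660, V(4,2)=9.2785, V(4,3)=14.8821, V(4,4)=56.9150
Node (3,0) S=14.7826: V=(p*·23.1660+(1−p*)·31.1487)/1.02=26.3350; Δ=(23.1660−31.1487)/(18.7740−10.7913)=-1.0000; B=V−Δ·S=41.1176
Node (3,1) S=25.7178: V=(p*·9.2785+(1−p*)·23.1660)/1.02=15.3999; Δ=(9.2785−23.1660)/(32.6615−18.7740)=-1.0000; B=V−Δ·S=41.1176
Node (3,2) S=44.7418: V=(p*·14.8821+(1−p*)·9.2785)/1.02=12.0469; Δ=(14.8821−9.2785)/(56.8221−32.6615)=0.2319; B=V−Δ·S=1.6697
Node (3,3) S=77.8386: V=(p*·56.9150+(1−p*)·14.8821)/1.02=36.7209; Δ=(56.9150−14.8821)/(98.8550−56.8221)=1.0000; B=V−Δ·S=-41.1176
Node (2,0) S=20.2502: V=(p*·15.3999+(1−p*)·26.3350)/1.02=20.0612; Δ=(15.3999−26.3350)/(25.7178−14.7826)=-1.0000; B=V−Δ·S=40.3114
Node (2,1) S=35.2298: V=(p*·12.0469+(1−p*)·15.3999)/1.02=13.3326; Δ=(12.0469−15.3999)/(44.7418−25.7178)=-0.1762; B=V−Δ·S=19.5418
Node (2,2) S=61.2902: V=(p*·36.7209+(1−p*)·12.0469)/1.02=24.8017; Δ=(36.7209−12.0469)/(77.8386−44.7418)=0.7455; B=V−Δ·S=-20.8909
Node (1,0) S=27.7400: V=(p*·13.3326+(1−p*)·20.0612)/1.02=16.1252; Δ=(13.3326−20.0612)/(35.2298−20.2502)=-0.4492; B=V−Δ·S=28.5857
Node (1,1) S=48.2600: V=(p*·24.8017+(1−p*)·13.3326)/1.02=19.1097; Δ=(24.8017−13.3326)/(61.2902−35.2298)=0.4401; B=V−Δ·S=-2.1295
Node (0,0) S=38.0000: V=(p*·19.1097+(1−p*)·16.1252)/1.02=17.3804; Δ=(19.1097−16.1252)/(48.2600−27.7400)=0.1454; B=V−Δ·S=11.8534
Self-financing check: at every node Δ·S+B equals the discounted successor values.

(0,0): Delta=0.1454 Bond=11.8534
(1,0): Delta=-0.4492 Bond=28.5857
(1,1): Delta=0.4401 Bond=-2.1295
(2,0): Delta=-1.0000 Bond=40.3114
(2,1): Delta=-0.1762 Bond=19.5418
(2,2): Delta=0.7455 Bond=-20.8909
(3,0): Delta=-1.0000 Bond=41.1176
(3,1): Delta=-1.0000 Bond=41.1176
(3,2): Delta=0.2319 Bond=1.6697
(3,3): Delta=1.0000 Bond=-41.1176
V0=17.3804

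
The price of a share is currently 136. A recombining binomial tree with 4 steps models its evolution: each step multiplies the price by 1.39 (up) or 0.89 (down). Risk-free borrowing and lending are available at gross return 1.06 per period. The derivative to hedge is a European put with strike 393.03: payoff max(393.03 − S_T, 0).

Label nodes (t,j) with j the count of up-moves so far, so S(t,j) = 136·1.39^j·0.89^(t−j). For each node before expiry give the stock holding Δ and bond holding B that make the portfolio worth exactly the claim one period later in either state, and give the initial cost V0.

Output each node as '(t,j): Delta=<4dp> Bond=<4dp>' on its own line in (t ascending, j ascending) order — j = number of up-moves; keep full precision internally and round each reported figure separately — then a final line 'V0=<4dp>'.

Since d<R<u, set p* = (R−d)/(u−d) = 0.3400; price each node as the discounted p*-expectation of its children.
Payoff layer (t=4): V(4,0)=307.7006, V(4,1)=259.7627, V(4,2)=184.8934, V(4,3)=67.9627, V(4,4)=0.0000
(3,0): S=95.8758. Δ = (V_up−V_dn)/(S_up−S_dn) = (259.7627−307.7006)/(133.2673−85.3294) = -1.0000. V = [p*·259.7627 + (1−p*)·307.7006]/1.06 = 274.9072. B = V − Δ·S = 370.7830.
(3,1): S=149.7386. Δ = (V_up−V_dn)/(S_up−S_dn) = (184.8934−259.7627)/(208.1366−133.2673) = -1.0000. V = [p*·184.8934 + (1−p*)·259.7627]/1.06 = 221.0444. B = V − Δ·S = 370.7830.
(3,2): S=233.8614. Δ = (V_up−V_dn)/(S_up−S_dn) = (67.9627−184.8934)/(325.0673−208.1366) = -1.0000. V = [p*·67.9627 + (1−p*)·184.8934]/1.06 = 136.9216. B = V − Δ·S = 370.7830.
(3,3): S=365.2442. Δ = (V_up−V_dn)/(S_up−S_dn) = (0.0000−67.9627)/(507.6894−325.0673) = -0.3721. V = [p*·0.0000 + (1−p*)·67.9627]/1.06 = 42.3164. B = V − Δ·S = 178.2417.
(2,0): S=107.7256. Δ = (V_up−V_dn)/(S_up−S_dn) = (221.0444−274.9072)/(149.7386−95.8758) = -1.0000. V = [p*·221.0444 + (1−p*)·274.9072]/1.06 = 242.0697. B = V − Δ·S = 349.7953.
(2,1): S=168.2456. Δ = (V_up−V_dn)/(S_up−S_dn) = (136.9216−221.0444)/(233.8614−149.7386) = -1.0000. V = [p*·136.9216 + (1−p*)·221.0444]/1.06 = 181.5497. B = V − Δ·S = 349.7953.
(2,2): S=262.7656. Δ = (V_up−V_dn)/(S_up−S_dn) = (42.3164−136.9216)/(365.2442−233.8614) = -0.7201. V = [p*·42.3164 + (1−p*)·136.9216]/1.06 = 98.8263. B = V − Δ·S = 288.0368.
(1,0): S=121.0400. Δ = (V_up−V_dn)/(S_up−S_dn) = (181.5497−242.0697)/(168.2456−107.7256) = -1.0000. V = [p*·181.5497 + (1−p*)·242.0697]/1.06 = 208.9556. B = V − Δ·S = 329.9956.
(1,1): S=189.0400. Δ = (V_up−V_dn)/(S_up−S_dn) = (98.8263−181.5497)/(262.7656−168.2456) = -0.8752. V = [p*·98.8263 + (1−p*)·181.5497]/1.06 = 144.7394. B = V − Δ·S = 310.1862.
(0,0): S=136.0000. Δ = (V_up−V_dn)/(S_up−S_dn) = (144.7394−208.9556)/(189.0400−121.0400) = -0.9444. V = [p*·144.7394 + (1−p*)·208.9556]/1.06 = 176.5302. B = V − Δ·S = 304.9626.
Root portfolio cost Δ·136+B reproduces V0=176.5302.

(0,0): Delta=-0.9444 Bond=304.9626
(1,0): Delta=-1.0000 Bond=329.9956
(1,1): Delta=-0.8752 Bond=310.1862
(2,0): Delta=-1.0000 Bond=349.7953
(2,1): Delta=-1.0000 Bond=349.7953
(2,2): Delta=-0.7201 Bond=288.0368
(3,0): Delta=-1.0000 Bond=370.7830
(3,1): Delta=-1.0000 Bond=370.7830
(3,2): Delta=-1.0000 Bond=370.7830
(3,3): Delta=-0.3721 Bond=178.2417
V0=176.5302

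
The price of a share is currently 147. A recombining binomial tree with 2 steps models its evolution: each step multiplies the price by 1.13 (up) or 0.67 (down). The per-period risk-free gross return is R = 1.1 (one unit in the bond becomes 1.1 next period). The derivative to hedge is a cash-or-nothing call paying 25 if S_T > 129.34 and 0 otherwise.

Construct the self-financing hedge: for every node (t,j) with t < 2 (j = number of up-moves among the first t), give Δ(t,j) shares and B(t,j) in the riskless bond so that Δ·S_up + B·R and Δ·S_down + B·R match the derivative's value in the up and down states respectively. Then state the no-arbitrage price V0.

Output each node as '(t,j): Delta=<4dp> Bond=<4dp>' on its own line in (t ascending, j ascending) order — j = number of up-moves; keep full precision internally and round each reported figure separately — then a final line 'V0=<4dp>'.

(0,0): Delta=0.3142 Bond=-28.1308
(1,0): Delta=0.0000 Bond=0.0000
(1,1): Delta=0.3272 Bond=-33.1028
V0=18.0541

Under the risk-neutral measure, an up-move has probability p* = (R−d)/(u−d) = 0.9348 and values discount at R = 1.1.
Terminal payoffs: V(2,0)=0.0000, V(2,1)=0.0000, V(2,2)=25.0000
  t=1,j=0: stock 98.4900 → up 111.2937 (V=0.0000), down 65.9883 (V=0.0000). Price 0.0000; hedge Δ=0.0000, bond B=0.0000.
  t=1,j=1: stock 166.1100 → up 187.7043 (V=25.0000), down 111.2937 (V=0.0000). Price 21.2451; hedge Δ=0.3272, bond B=-33.1028.
  t=0,j=0: stock 147.0000 → up 166.1100 (V=21.2451), down 98.4900 (V=0.0000). Price 18.0541; hedge Δ=0.3142, bond B=-28.1308.
Check: Δ(0,0)·S0 + B(0,0) = 18.0541 = V0.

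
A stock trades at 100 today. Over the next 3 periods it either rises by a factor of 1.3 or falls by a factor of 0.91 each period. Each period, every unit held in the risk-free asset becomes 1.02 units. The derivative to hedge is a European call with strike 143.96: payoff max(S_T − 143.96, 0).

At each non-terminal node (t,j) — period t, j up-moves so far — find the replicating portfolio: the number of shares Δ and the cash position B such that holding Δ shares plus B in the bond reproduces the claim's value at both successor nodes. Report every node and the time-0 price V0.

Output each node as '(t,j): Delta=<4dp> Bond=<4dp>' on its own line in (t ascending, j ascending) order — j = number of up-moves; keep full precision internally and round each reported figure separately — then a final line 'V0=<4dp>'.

Under the risk-neutral measure, an up-move has probability p* = (R−d)/(u−d) = 0.2821 and values discount at R = 1.02.
At expiry t=3: V(3,0)=0.0000, V(3,1)=0.0000, V(3,2)=9.8300, V(3,3)=75.7400
Node (2,0) S=82.8100: V=(p*·0.0000+(1−p*)·0.0000)/1.02=0.0000; Δ=(0.0000−0.0000)/(107.6530−75.3571)=0.0000; B=V−Δ·S=0.0000
Node (2,1) S=118.3000: V=(p*·9.8300+(1−p*)·0.0000)/1.02=2.7182; Δ=(9.8300−0.0000)/(153.7900−107.6530)=0.2131; B=V−Δ·S=-22.4869
Node (2,2) S=169.0000: V=(p*·75.7400+(1−p*)·9.8300)/1.02=27.8627; Δ=(75.7400−9.8300)/(219.7000−153.7900)=1.0000; B=V−Δ·S=-141.1373
Node (1,0) S=91.0000: V=(p*·2.7182+(1−p*)·0.0000)/1.02=0.7516; Δ=(2.7182−0.0000)/(118.3000−82.8100)=0.0766; B=V−Δ·S=-6.2181
Node (1,1) S=130.0000: V=(p*·27.8627+(1−p*)·2.7182)/1.02=9.6179; Δ=(27.8627−2.7182)/(169.0000−118.3000)=0.4959; B=V−Δ·S=-54.8553
Node (0,0) S=100.0000: V=(p*·9.6179+(1−p*)·0.7516)/1.02=3.1886; Δ=(9.6179−0.7516)/(130.0000−91.0000)=0.2273; B=V−Δ·S=-19.5454
Self-financing check: at every node Δ·S+B equals the discounted successor values.

(0,0): Delta=0.2273 Bond=-19.5454
(1,0): Delta=0.0766 Bond=-6.2181
(1,1): Delta=0.4959 Bond=-54.8553
(2,0): Delta=0.0000 Bond=0.0000
(2,1): Delta=0.2131 Bond=-22.4869
(2,2): Delta=1.0000 Bond=-141.1373
V0=3.1886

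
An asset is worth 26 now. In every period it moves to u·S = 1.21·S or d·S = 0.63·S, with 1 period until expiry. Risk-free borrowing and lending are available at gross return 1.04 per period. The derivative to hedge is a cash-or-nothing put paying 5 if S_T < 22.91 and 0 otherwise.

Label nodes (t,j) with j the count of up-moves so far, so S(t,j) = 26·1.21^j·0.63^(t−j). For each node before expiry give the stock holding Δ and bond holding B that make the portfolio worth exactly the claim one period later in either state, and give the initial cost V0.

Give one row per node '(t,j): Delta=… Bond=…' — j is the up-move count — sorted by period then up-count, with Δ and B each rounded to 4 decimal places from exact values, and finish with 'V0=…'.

(0,0): Delta=-0.3316 Bond=10.0298
V0=1.4092

The replicating-portfolio and risk-neutral prices coincide; use p* = (1.04−0.63)/(1.21−0.63) = 0.7069 for the latter.
Terminal values V(1,·): V(1,0)=5.0000, V(1,1)=0.0000
  t=0,j=0: stock 26.0000 → up 31.4600 (V=0.0000), down 16.3800 (V=5.0000). Price 1.4092; hedge Δ=-0.3316, bond B=10.0298.
Root portfolio cost Δ·26+B reproduces V0=1.4092.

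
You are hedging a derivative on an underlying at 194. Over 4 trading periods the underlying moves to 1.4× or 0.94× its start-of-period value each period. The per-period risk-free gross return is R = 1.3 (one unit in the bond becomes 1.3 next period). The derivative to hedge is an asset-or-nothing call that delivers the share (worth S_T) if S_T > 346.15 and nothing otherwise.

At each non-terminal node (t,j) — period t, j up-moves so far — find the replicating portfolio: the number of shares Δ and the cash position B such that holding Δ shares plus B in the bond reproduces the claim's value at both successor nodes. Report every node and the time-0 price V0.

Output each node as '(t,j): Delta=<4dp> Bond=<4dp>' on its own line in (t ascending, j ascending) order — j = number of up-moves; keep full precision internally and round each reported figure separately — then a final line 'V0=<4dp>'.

Under the risk-neutral measure, an up-move has probability p* = (R−d)/(u−d) = 0.7826 and values discount at R = 1.3.
Payoff layer (t=4): V(4,0)=0.0000, V(4,1)=0.0000, V(4,2)=0.0000, V(4,3)=500.3958, V(4,4)=745.2704
Node (3,0) S=161.1333: V=(p*·0.0000+(1−p*)·0.0000)/1.3=0.0000; Δ=(0.0000−0.0000)/(225.5866−151.4653)=0.0000; B=V−Δ·S=0.0000
Node (3,1) S=239.9858: V=(p*·0.0000+(1−p*)·0.0000)/1.3=0.0000; Δ=(0.0000−0.0000)/(335.9801−225.5866)=0.0000; B=V−Δ·S=0.0000
Node (3,2) S=357.4256: V=(p*·500.3958+(1−p*)·0.0000)/1.3=301.2416; Δ=(500.3958−0.0000)/(500.3958−335.9801)=3.0435; B=V−Δ·S=-786.5754
Node (3,3) S=532.3360: V=(p*·745.2704+(1−p*)·500.3958)/1.3=532.3360; Δ=(745.2704−500.3958)/(745.2704−500.3958)=1.0000; B=V−Δ·S=0.0000
Node (2,0) S=171.4184: V=(p*·0.0000+(1−p*)·0.0000)/1.3=0.0000; Δ=(0.0000−0.0000)/(239.9858−161.1333)=0.0000; B=V−Δ·S=0.0000
Node (2,1) S=255.3040: V=(p*·301.2416+(1−p*)·0.0000)/1.3=181.3495; Δ=(301.2416−0.0000)/(357.4256−239.9858)=2.5651; B=V−Δ·S=-473.5237
Node (2,2) S=380.2400: V=(p*·532.3360+(1−p*)·301.2416)/1.3=370.8447; Δ=(532.3360−301.2416)/(532.3360−357.4256)=1.3212; B=V−Δ·S=-131.5343
Node (1,0) S=182.3600: V=(p*·181.3495+(1−p*)·0.0000)/1.3=109.1736; Δ=(181.3495−0.0000)/(255.3040−171.4184)=2.1619; B=V−Δ·S=-285.0644
Node (1,1) S=271.6000: V=(p*·370.8447+(1−p*)·181.3495)/1.3=253.5770; Δ=(370.8447−181.3495)/(380.2400−255.3040)=1.5167; B=V−Δ·S=-158.3691
Node (0,0) S=194.0000: V=(p*·253.5770+(1−p*)·109.1736)/1.3=170.9115; Δ=(253.5770−109.1736)/(271.6000−182.3600)=1.6181; B=V−Δ·S=-143.0089
Each (Δ,B) replicates both successor values, so the strategy is self-financing and V0 is arbitrage-free.

(0,0): Delta=1.6181 Bond=-143.0089
(1,0): Delta=2.1619 Bond=-285.0644
(1,1): Delta=1.5167 Bond=-158.3691
(2,0): Delta=0.0000 Bond=0.0000
(2,1): Delta=2.5651 Bond=-473.5237
(2,2): Delta=1.3212 Bond=-131.5343
(3,0): Delta=0.0000 Bond=0.0000
(3,1): Delta=0.0000 Bond=0.0000
(3,2): Delta=3.0435 Bond=-786.5754
(3,3): Delta=1.0000 Bond=0.0000
V0=170.9115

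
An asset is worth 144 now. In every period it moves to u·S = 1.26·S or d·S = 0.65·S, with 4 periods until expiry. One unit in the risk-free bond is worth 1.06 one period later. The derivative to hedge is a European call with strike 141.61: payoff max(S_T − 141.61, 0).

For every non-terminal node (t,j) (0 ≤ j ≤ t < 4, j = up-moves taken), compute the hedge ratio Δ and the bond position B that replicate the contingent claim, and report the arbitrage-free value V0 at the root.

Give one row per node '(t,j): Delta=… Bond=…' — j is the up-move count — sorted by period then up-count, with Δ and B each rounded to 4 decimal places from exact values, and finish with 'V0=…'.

(0,0): Delta=0.7038 Bond=-51.1708
(1,0): Delta=0.3213 Bond=-18.4408
(1,1): Delta=0.8000 Bond=-71.7046
(2,0): Delta=0.0000 Bond=0.0000
(2,1): Delta=0.4021 Bond=-29.0824
(2,2): Delta=0.9001 Bond=-98.8968
(3,0): Delta=0.0000 Bond=0.0000
(3,1): Delta=0.0000 Bond=0.0000
(3,2): Delta=0.5033 Bond=-45.8651
(3,3): Delta=1.0000 Bond=-133.5943
V0=50.1721

Since d<R<u, set p* = (R−d)/(u−d) = 0.6721; price each node as the discounted p*-expectation of its children.
At expiry t=4: V(4,0)=0.0000, V(4,1)=0.0000, V(4,2)=0.0000, V(4,3)=45.6252, V(4,4)=221.3382
Node (3,0) S=39.5460: V=(p*·0.0000+(1−p*)·0.0000)/1.06=0.0000; Δ=(0.0000−0.0000)/(49.8280−25.7049)=0.0000; B=V−Δ·S=0.0000
Node (3,1) S=76.6584: V=(p*·0.0000+(1−p*)·0.0000)/1.06=0.0000; Δ=(0.0000−0.0000)/(96.5896−49.8280)=0.0000; B=V−Δ·S=0.0000
Node (3,2) S=148.5994: V=(p*·45.6252+(1−p*)·0.0000)/1.06=28.9303; Δ=(45.6252−0.0000)/(187.2352−96.5896)=0.5033; B=V−Δ·S=-45.8651
Node (3,3) S=288.0541: V=(p*·221.3382+(1−p*)·45.6252)/1.06=154.4598; Δ=(221.3382−45.6252)/(362.9482−187.2352)=1.0000; B=V−Δ·S=-133.5943
Node (2,0) S=60.8400: V=(p*·0.0000+(1−p*)·0.0000)/1.06=0.0000; Δ=(0.0000−0.0000)/(76.6584−39.5460)=0.0000; B=V−Δ·S=0.0000
Node (2,1) S=117.9360: V=(p*·28.9303+(1−p*)·0.0000)/1.06=18.3443; Δ=(28.9303−0.0000)/(148.5994−76.6584)=0.4021; B=V−Δ·S=-29.0824
Node (2,2) S=228.6144: V=(p*·154.4598+(1−p*)·28.9303)/1.06=106.8892; Δ=(154.4598−28.9303)/(288.0541−148.5994)=0.9001; B=V−Δ·S=-98.8968
Node (1,0) S=93.6000: V=(p*·18.3443+(1−p*)·0.0000)/1.06=11.6319; Δ=(18.3443−0.0000)/(117.9360−60.8400)=0.3213; B=V−Δ·S=-18.4408
Node (1,1) S=181.4400: V=(p*·106.8892+(1−p*)·18.3443)/1.06=73.4510; Δ=(106.8892−18.3443)/(228.6144−117.9360)=0.8000; B=V−Δ·S=-71.7046
Node (0,0) S=144.0000: V=(p*·73.4510+(1−p*)·11.6319)/1.06=50.1721; Δ=(73.4510−11.6319)/(181.4400−93.6000)=0.7038; B=V−Δ·S=-51.1708
Each (Δ,B) replicates both successor values, so the strategy is self-financing and V0 is arbitrage-free.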